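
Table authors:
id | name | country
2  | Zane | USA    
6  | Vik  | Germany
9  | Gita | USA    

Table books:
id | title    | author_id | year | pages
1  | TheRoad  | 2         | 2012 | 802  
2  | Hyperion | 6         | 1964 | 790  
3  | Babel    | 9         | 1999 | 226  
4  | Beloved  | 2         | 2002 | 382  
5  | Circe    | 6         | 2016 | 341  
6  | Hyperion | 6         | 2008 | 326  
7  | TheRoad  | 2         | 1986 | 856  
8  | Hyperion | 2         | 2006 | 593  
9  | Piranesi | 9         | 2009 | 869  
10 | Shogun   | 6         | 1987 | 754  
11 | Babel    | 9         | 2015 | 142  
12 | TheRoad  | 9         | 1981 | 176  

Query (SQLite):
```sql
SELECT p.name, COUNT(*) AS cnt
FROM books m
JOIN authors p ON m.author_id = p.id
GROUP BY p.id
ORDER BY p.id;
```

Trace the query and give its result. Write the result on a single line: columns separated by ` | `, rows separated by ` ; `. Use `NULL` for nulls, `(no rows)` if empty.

Join each books row to its authors via author_id.
Group joined rows by authors.id; compute COUNT(*) per group.
  2: ids {1, 4, 7, 8} → COUNT(*)=4
  6: ids {2, 5, 6, 10} → COUNT(*)=4
  9: ids {3, 9, 11, 12} → COUNT(*)=4

Zane | 4 ; Vik | 4 ; Gita | 4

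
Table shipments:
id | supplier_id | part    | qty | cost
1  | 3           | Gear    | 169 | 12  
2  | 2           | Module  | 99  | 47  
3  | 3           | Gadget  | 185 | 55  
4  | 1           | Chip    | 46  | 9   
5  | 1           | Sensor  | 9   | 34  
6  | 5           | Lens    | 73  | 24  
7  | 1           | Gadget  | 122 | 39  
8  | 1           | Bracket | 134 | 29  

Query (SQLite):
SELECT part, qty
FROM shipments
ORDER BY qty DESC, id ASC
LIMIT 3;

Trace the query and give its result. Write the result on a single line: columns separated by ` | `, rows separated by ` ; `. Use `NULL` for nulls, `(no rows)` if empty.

Gadget | 185 ; Gear | 169 ; Bracket | 134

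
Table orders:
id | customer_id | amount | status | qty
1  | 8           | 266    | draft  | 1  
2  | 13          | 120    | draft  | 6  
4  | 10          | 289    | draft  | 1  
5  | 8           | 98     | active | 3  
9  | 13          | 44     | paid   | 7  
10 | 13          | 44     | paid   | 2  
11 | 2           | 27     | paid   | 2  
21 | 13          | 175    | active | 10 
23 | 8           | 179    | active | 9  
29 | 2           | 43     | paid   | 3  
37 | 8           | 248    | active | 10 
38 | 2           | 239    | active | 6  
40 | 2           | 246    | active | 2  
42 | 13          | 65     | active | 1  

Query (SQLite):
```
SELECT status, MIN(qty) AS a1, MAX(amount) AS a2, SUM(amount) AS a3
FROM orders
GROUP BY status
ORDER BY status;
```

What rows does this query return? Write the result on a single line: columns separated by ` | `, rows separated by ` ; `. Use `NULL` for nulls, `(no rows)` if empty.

active | 1 | 248 | 1250 ; draft | 1 | 289 | 675 ; paid | 2 | 44 | 158

Group orders by status.
Per group compute: MIN(qty), MAX(amount), SUM(amount).
  active: ids {5, 21, 23, 37, 38, 40, 42} → MIN(qty)=1, MAX(amount)=248, SUM(amount)=1250
  draft: ids {1, 2, 4} → MIN(qty)=1, MAX(amount)=289, SUM(amount)=675
  paid: ids {9, 10, 11, 29} → MIN(qty)=2, MAX(amount)=44, SUM(amount)=158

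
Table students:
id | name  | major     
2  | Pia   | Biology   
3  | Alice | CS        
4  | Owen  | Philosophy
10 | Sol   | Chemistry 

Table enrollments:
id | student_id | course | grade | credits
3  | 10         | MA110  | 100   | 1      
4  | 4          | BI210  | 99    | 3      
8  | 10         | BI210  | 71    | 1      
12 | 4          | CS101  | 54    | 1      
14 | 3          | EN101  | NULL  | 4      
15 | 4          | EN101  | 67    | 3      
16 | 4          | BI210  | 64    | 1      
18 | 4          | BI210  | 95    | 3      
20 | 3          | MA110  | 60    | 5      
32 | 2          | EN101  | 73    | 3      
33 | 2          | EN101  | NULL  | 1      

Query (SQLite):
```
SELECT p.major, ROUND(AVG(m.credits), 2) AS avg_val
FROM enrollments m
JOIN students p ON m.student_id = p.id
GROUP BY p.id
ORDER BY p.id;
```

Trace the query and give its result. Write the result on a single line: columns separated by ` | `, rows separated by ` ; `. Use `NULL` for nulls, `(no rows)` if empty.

Join each enrollments row to its students via student_id.
Group joined rows by students.id; compute ROUND(AVG(m.credits), 2) per group.
  2: ids {32, 33} → ROUND(AVG(m.credits), 2)=2
  3: ids {14, 20} → ROUND(AVG(m.credits), 2)=4.5
  4: ids {4, 12, 15, 16, 18} → ROUND(AVG(m.credits), 2)=2.2
  10: ids {3, 8} → ROUND(AVG(m.credits), 2)=1

Biology | 2 ; CS | 4.5 ; Philosophy | 2.2 ; Chemistry | 1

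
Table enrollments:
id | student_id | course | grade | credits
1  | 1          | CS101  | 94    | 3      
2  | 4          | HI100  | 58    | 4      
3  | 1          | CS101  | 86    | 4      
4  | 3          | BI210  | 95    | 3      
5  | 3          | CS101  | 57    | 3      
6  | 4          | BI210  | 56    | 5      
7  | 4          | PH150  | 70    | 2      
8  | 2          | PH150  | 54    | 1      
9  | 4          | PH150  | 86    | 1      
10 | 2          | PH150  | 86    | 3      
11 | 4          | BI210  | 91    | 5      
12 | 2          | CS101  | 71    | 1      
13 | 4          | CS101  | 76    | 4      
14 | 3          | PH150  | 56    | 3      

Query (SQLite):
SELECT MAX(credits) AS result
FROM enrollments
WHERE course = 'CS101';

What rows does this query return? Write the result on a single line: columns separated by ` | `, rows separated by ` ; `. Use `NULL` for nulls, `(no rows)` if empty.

Rows where course='CS101' → credits values: [3, 4, 3, 1, 4].
MAX of non-NULL values = 4.

4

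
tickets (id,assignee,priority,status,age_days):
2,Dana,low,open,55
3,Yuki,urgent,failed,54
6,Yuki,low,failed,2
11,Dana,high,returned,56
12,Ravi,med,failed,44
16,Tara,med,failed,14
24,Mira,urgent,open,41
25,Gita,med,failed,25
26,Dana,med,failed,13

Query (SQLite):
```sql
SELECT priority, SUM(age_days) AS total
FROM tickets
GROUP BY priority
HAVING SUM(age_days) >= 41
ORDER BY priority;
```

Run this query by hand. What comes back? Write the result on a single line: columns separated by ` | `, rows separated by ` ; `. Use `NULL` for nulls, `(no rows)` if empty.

high | 56 ; low | 57 ; med | 96 ; urgent | 95

Partition tickets by priority; compute SUM(age_days) within each group.
HAVING: keep groups where SUM(age_days) >= 41.
  high: ids {11} → SUM(age_days)=56
  low: ids {2, 6} → SUM(age_days)=57
  med: ids {12, 16, 25, 26} → SUM(age_days)=96
  urgent: ids {3, 24} → SUM(age_days)=95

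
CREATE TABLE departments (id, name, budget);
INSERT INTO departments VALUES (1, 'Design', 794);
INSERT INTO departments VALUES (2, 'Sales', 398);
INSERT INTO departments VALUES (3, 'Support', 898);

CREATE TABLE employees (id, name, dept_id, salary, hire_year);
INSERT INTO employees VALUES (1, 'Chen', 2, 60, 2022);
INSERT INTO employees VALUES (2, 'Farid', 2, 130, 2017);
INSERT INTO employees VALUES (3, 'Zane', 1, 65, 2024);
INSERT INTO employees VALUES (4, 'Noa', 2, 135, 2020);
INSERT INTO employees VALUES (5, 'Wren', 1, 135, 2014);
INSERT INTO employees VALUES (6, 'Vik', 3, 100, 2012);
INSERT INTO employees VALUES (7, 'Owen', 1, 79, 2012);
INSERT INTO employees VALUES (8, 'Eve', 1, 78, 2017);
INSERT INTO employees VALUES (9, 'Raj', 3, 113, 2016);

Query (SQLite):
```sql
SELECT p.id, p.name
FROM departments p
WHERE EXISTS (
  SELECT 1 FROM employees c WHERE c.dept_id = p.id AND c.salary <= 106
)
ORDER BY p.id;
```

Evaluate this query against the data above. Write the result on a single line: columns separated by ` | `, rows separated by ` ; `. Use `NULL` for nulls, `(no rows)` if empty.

For each departments row, check whether any employees with matching dept_id has salary <= 106.
Keep rows where that is true.

1 | Design ; 2 | Sales ; 3 | Support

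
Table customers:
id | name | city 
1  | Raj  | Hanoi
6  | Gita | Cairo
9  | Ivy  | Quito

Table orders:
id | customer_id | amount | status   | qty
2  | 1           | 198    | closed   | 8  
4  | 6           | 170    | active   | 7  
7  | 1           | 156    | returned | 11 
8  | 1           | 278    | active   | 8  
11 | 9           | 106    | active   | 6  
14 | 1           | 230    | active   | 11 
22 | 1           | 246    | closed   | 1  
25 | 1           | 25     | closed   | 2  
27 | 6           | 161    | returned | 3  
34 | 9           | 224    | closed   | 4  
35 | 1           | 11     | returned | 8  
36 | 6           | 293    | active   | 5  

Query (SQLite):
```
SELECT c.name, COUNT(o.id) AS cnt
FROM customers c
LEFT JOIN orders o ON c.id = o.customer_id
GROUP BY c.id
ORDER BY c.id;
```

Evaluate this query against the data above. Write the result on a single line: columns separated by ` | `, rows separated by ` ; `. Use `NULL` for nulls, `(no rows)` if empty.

LEFT JOIN keeps every customers row; unmatched ones get NULL for orders columns.
Group by customers.id and compute COUNT(o.id). COUNT(col) of an all-NULL group is 0.
  1: ids {2, 7, 8, 14, 22, 25, 35} → COUNT(o.id)=7
  6: ids {4, 27, 36} → COUNT(o.id)=3
  9: ids {11, 34} → COUNT(o.id)=2

Raj | 7 ; Gita | 3 ; Ivy | 2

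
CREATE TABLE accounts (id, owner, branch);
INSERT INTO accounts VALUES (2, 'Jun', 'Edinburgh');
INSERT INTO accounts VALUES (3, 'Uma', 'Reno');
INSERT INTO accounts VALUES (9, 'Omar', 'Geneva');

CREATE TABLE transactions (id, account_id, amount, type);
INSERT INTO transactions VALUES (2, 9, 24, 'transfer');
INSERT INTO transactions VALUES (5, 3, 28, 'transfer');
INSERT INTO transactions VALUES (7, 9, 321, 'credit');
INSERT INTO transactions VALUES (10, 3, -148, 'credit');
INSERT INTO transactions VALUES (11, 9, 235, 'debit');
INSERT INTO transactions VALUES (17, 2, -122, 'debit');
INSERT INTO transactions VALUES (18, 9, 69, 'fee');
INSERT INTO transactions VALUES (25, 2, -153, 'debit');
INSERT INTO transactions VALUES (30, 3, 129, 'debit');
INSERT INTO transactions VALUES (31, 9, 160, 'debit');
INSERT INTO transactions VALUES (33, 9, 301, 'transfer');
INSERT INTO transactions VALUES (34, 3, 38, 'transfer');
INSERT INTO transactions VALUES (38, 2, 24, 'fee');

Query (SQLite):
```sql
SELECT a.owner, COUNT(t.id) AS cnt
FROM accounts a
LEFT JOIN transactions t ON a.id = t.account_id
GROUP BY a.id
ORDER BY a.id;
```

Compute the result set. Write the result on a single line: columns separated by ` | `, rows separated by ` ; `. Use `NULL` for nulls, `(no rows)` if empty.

LEFT JOIN keeps every accounts row; unmatched ones get NULL for transactions columns.
Group by accounts.id and compute COUNT(t.id). COUNT(col) of an all-NULL group is 0.
  2: ids {17, 25, 38} → COUNT(t.id)=3
  3: ids {5, 10, 30, 34} → COUNT(t.id)=4
  9: ids {2, 7, 11, 18, 31, 33} → COUNT(t.id)=6

Jun | 3 ; Uma | 4 ; Omar | 6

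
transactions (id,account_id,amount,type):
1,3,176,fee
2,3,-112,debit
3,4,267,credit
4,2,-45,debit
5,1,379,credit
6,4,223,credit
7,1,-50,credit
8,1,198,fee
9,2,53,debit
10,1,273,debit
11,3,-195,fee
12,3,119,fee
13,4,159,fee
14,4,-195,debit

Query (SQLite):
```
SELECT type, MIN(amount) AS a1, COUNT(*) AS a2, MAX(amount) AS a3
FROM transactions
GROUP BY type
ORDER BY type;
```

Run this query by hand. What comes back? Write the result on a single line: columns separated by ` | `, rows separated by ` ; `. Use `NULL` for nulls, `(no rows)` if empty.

credit | -50 | 4 | 379 ; debit | -195 | 5 | 273 ; fee | -195 | 5 | 198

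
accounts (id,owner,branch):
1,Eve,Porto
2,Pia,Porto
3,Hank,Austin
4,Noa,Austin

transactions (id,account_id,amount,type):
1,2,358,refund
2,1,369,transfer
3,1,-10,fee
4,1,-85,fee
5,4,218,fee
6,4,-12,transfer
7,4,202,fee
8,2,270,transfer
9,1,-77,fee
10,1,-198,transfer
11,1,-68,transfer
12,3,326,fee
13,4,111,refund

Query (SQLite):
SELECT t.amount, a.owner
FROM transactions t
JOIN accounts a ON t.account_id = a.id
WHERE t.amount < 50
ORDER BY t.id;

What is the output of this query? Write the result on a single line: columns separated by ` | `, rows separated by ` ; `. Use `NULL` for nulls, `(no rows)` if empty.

Each transactions row matches the accounts row where account_id = accounts.id.
Then keep rows with t.amount < 50.

-10 | Eve ; -85 | Eve ; -12 | Noa ; -77 | Eve ; -198 | Eve ; -68 | Eve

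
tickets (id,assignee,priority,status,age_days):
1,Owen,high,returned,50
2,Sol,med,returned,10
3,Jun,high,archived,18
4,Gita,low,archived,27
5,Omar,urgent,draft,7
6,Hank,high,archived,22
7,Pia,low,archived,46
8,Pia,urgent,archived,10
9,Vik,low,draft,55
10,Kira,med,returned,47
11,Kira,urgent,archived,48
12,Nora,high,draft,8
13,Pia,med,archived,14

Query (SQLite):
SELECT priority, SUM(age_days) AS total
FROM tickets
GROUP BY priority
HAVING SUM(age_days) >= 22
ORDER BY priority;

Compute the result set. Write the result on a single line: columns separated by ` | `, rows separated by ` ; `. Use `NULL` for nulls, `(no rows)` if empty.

Partition tickets by priority; compute SUM(age_days) within each group.
HAVING: keep groups where SUM(age_days) >= 22.
  high: ids {1, 3, 6, 12} → SUM(age_days)=98
  low: ids {4, 7, 9} → SUM(age_days)=128
  med: ids {2, 10, 13} → SUM(age_days)=71
  urgent: ids {5, 8, 11} → SUM(age_days)=65

high | 98 ; low | 128 ; med | 71 ; urgent | 65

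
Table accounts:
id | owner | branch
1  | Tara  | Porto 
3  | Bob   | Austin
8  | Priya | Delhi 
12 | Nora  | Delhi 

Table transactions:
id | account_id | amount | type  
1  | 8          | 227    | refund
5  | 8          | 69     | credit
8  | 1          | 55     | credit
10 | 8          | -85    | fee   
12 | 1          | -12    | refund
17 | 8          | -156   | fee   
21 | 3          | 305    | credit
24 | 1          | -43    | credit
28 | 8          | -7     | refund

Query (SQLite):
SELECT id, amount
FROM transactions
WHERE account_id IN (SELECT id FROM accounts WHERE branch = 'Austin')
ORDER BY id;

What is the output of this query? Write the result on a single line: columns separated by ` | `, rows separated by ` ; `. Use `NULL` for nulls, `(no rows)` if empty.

21 | 305

Inner query: accounts.id where branch = 'Austin'.
Outer: keep transactions rows whose account_id is in that set.
Inner query → {3}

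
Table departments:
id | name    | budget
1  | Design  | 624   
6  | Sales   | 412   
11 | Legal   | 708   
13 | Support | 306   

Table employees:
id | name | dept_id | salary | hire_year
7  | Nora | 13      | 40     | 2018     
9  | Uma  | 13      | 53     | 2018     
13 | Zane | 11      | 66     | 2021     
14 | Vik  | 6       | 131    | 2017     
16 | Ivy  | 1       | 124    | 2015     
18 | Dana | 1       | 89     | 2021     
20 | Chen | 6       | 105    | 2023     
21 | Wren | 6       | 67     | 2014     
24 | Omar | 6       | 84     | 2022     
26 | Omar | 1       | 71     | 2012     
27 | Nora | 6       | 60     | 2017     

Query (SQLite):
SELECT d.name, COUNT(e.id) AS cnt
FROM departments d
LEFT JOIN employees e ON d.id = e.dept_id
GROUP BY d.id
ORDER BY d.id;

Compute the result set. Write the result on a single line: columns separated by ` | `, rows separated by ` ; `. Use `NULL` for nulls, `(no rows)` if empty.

Design | 3 ; Sales | 5 ; Legal | 1 ; Support | 2

LEFT JOIN keeps every departments row; unmatched ones get NULL for employees columns.
Group by departments.id and compute COUNT(e.id). COUNT(col) of an all-NULL group is 0.
  1: ids {16, 18, 26} → COUNT(e.id)=3
  6: ids {14, 20, 21, 24, 27} → COUNT(e.id)=5
  11: ids {13} → COUNT(e.id)=1
  13: ids {7, 9} → COUNT(e.id)=2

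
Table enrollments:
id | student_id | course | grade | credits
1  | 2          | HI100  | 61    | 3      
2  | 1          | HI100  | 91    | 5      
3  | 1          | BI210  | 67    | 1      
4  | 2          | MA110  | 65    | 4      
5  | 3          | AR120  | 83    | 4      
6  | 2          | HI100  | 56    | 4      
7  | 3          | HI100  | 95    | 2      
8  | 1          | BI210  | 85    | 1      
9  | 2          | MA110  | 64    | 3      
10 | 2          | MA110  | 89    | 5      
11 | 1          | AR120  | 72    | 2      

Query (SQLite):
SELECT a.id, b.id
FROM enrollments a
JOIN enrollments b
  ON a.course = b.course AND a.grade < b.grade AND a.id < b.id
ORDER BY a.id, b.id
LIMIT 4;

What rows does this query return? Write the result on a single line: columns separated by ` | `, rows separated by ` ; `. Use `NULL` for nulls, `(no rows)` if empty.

1 | 2 ; 1 | 7 ; 2 | 7 ; 3 | 8

Pairs (a,b) with same course, a.grade < b.grade, a.id < b.id.
course groups: AR120:{5,11} BI210:{3,8} HI100:{1,2,6,7} MA110:{4,9,10}
Ordered by (a.id, b.id); first 4.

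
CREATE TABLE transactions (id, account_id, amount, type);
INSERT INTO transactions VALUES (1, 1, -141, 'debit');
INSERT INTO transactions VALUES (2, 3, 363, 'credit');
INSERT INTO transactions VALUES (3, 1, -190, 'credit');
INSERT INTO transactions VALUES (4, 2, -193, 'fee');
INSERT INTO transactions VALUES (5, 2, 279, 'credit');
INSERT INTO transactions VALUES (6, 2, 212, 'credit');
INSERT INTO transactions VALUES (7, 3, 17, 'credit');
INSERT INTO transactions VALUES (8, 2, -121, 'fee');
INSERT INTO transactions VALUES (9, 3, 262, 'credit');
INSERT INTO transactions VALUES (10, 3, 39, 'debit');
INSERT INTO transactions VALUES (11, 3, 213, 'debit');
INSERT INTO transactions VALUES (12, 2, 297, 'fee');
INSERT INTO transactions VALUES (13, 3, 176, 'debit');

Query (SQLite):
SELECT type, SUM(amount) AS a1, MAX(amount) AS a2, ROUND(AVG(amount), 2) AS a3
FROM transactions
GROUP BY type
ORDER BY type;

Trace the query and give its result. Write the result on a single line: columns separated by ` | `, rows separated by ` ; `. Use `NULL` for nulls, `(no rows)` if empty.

Group transactions by type.
Per group compute: SUM(amount), MAX(amount), ROUND(AVG(amount), 2).
  credit: ids {2, 3, 5, 6, 7, 9} → SUM(amount)=943, MAX(amount)=363, ROUND(AVG(amount), 2)=157.17
  debit: ids {1, 10, 11, 13} → SUM(amount)=287, MAX(amount)=213, ROUND(AVG(amount), 2)=71.75
  fee: ids {4, 8, 12} → SUM(amount)=-17, MAX(amount)=297, ROUND(AVG(amount), 2)=-5.67

credit | 943 | 363 | 157.17 ; debit | 287 | 213 | 71.75 ; fee | -17 | 297 | -5.67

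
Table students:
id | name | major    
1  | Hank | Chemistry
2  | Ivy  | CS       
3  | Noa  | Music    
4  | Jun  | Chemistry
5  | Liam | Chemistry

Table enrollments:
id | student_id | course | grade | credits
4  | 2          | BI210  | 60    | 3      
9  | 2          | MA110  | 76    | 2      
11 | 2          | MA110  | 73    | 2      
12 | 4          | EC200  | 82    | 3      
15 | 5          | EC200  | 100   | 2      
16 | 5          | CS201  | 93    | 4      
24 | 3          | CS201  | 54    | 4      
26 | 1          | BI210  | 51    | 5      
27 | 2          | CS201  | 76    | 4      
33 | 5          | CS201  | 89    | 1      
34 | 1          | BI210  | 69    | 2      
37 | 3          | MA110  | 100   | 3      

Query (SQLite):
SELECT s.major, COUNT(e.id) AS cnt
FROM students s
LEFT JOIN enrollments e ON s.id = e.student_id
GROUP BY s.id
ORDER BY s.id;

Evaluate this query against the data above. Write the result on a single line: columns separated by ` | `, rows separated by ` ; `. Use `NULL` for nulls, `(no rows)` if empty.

Chemistry | 2 ; CS | 4 ; Music | 2 ; Chemistry | 1 ; Chemistry | 3

LEFT JOIN keeps every students row; unmatched ones get NULL for enrollments columns.
Group by students.id and compute COUNT(e.id). COUNT(col) of an all-NULL group is 0.
  1: ids {26, 34} → COUNT(e.id)=2
  2: ids {4, 9, 11, 27} → COUNT(e.id)=4
  3: ids {24, 37} → COUNT(e.id)=2
  4: ids {12} → COUNT(e.id)=1
  5: ids {15, 16, 33} → COUNT(e.id)=3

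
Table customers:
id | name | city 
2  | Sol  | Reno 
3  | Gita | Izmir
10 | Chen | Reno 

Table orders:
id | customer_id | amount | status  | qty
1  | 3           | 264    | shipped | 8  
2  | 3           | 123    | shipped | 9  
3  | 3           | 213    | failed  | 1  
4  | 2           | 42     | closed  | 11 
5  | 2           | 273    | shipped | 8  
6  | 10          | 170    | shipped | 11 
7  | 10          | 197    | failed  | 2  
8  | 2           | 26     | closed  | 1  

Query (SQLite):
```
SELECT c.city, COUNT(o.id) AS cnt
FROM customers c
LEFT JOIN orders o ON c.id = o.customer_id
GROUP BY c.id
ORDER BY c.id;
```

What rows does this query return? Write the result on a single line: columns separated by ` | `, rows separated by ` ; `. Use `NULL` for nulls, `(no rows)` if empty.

Reno | 3 ; Izmir | 3 ; Reno | 2

LEFT JOIN keeps every customers row; unmatched ones get NULL for orders columns.
Group by customers.id and compute COUNT(o.id). COUNT(col) of an all-NULL group is 0.
  2: ids {4, 5, 8} → COUNT(o.id)=3
  3: ids {1, 2, 3} → COUNT(o.id)=3
  10: ids {6, 7} → COUNT(o.id)=2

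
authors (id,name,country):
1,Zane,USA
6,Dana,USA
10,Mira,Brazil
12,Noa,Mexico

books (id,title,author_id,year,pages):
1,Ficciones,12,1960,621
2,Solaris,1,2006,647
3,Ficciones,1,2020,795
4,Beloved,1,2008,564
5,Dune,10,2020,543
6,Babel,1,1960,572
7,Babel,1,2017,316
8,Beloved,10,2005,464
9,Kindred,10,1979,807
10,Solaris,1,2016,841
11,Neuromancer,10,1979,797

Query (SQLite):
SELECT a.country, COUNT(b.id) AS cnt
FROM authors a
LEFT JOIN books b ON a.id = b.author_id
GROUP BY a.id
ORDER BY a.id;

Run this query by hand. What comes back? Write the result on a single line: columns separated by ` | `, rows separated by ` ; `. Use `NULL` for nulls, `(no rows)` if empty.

USA | 6 ; USA | 0 ; Brazil | 4 ; Mexico | 1

LEFT JOIN keeps every authors row; unmatched ones get NULL for books columns.
Group by authors.id and compute COUNT(b.id). COUNT(col) of an all-NULL group is 0.
  1: ids {2, 3, 4, 6, 7, 10} → COUNT(b.id)=6
  6: ids {—} → COUNT(b.id)=0
  10: ids {5, 8, 9, 11} → COUNT(b.id)=4
  12: ids {1} → COUNT(b.id)=1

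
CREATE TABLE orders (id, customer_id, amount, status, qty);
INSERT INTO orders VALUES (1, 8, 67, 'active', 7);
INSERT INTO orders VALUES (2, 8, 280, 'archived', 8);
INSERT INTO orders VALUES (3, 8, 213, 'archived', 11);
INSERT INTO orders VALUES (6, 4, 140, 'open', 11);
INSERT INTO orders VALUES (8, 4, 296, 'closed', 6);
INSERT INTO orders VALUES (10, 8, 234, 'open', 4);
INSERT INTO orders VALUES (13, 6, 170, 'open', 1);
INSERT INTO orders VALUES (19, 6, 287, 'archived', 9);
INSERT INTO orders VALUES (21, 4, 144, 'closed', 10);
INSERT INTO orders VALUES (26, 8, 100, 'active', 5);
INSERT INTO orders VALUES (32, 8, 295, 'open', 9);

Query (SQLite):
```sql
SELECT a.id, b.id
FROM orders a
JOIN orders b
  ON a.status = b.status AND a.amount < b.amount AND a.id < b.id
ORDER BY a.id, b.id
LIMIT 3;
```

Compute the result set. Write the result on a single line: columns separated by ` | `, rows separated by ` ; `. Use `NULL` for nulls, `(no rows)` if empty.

1 | 26 ; 2 | 19 ; 3 | 19

Pairs (a,b) with same status, a.amount < b.amount, a.id < b.id.
status groups: active:{1,26} archived:{2,3,19} closed:{8,21} open:{6,10,13,32}
Ordered by (a.id, b.id); first 3.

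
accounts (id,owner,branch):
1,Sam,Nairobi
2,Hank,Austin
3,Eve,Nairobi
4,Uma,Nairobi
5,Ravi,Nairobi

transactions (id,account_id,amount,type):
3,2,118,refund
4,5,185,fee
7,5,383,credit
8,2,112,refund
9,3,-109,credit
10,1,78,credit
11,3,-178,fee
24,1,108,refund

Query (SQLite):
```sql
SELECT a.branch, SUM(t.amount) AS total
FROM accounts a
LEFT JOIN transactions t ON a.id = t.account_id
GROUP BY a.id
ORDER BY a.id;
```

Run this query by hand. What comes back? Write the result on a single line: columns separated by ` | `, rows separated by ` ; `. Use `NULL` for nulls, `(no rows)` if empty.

Nairobi | 186 ; Austin | 230 ; Nairobi | -287 ; Nairobi | NULL ; Nairobi | 568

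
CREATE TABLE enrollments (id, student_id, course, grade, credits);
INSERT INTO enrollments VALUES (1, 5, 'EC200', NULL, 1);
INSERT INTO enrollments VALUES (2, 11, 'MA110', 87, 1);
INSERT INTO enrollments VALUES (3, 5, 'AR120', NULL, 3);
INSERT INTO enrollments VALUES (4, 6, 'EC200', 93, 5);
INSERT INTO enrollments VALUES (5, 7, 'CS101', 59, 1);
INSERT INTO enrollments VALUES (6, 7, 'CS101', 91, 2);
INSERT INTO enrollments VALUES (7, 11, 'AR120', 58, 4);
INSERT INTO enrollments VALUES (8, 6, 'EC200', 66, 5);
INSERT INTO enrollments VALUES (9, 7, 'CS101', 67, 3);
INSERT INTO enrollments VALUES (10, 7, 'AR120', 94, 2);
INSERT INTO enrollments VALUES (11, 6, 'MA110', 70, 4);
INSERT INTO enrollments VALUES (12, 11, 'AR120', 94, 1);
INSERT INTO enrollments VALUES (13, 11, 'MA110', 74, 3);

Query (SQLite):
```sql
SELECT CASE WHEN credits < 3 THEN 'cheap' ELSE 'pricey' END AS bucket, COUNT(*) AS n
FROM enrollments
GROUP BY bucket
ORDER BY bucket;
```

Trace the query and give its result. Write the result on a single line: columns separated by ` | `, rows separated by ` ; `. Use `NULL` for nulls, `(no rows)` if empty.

Bucket rows by credits < 3 → 'cheap' else 'pricey'; count each bucket.

cheap | 6 ; pricey | 7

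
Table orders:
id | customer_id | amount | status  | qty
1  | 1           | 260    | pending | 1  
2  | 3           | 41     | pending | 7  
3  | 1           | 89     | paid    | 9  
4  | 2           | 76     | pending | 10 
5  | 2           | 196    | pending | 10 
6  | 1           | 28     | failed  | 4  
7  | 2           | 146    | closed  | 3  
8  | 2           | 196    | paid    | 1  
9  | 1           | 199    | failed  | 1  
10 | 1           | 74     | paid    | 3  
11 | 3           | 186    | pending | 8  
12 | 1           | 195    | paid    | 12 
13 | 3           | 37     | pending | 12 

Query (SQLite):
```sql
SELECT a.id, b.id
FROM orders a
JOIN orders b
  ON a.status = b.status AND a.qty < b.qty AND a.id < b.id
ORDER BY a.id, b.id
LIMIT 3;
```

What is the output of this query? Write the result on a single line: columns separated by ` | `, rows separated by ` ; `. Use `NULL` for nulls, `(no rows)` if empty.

1 | 2 ; 1 | 4 ; 1 | 5

Pairs (a,b) with same status, a.qty < b.qty, a.id < b.id.
status groups: closed:{7} failed:{6,9} paid:{3,8,10,12} pending:{1,2,4,5,11,13}
Ordered by (a.id, b.id); first 3.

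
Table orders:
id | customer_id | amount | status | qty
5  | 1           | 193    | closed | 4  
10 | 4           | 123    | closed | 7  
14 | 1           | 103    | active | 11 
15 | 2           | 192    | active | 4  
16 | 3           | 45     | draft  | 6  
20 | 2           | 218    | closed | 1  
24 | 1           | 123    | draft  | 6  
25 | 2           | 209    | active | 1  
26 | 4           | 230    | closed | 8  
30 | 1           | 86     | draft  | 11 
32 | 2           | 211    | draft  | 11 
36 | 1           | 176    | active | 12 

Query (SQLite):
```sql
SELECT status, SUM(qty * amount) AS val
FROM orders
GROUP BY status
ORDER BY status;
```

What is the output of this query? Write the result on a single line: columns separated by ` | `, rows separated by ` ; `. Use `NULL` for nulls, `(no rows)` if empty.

For each row compute qty * amount.
Group by status; take SUM of the expression per group.
  active: ids {14, 15, 25, 36} → SUM(qty * amount)=4222
  closed: ids {5, 10, 20, 26} → SUM(qty * amount)=3691
  draft: ids {16, 24, 30, 32} → SUM(qty * amount)=4275

active | 4222 ; closed | 3691 ; draft | 4275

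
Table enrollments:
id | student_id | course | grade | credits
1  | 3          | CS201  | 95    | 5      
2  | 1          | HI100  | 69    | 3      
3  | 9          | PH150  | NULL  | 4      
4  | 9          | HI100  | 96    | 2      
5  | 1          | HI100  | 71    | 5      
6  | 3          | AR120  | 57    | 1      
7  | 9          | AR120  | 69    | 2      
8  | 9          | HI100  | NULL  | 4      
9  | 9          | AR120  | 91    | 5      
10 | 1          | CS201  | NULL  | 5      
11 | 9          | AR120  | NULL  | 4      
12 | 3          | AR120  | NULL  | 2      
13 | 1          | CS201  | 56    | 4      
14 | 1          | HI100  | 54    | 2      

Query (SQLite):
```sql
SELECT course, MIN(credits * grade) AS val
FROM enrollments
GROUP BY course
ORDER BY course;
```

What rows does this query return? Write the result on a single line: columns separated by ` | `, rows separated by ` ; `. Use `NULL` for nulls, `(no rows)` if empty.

AR120 | 57 ; CS201 | 224 ; HI100 | 108 ; PH150 | NULL

For each row compute credits * grade.
Group by course; take MIN of the expression per group.
  AR120: ids {6, 7, 9, 11, 12} → MIN(credits * grade)=57
  CS201: ids {1, 10, 13} → MIN(credits * grade)=224
  HI100: ids {2, 4, 5, 8, 14} → MIN(credits * grade)=108
  PH150: ids {3} → MIN(credits * grade)=NULL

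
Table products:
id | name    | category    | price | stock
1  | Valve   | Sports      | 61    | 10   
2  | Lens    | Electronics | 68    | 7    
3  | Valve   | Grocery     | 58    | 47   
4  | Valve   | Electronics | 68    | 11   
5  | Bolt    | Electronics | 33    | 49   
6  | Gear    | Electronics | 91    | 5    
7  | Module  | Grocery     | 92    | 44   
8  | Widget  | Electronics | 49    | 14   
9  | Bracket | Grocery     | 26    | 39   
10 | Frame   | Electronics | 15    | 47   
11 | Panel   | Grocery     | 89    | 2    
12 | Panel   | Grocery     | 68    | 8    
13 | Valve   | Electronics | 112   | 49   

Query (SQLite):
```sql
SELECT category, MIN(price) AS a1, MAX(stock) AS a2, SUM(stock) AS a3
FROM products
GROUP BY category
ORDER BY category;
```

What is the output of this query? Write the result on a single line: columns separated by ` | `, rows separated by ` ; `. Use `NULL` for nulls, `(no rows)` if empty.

Group products by category.
Per group compute: MIN(price), MAX(stock), SUM(stock).
  Electronics: ids {2, 4, 5, 6, 8, 10, 13} → MIN(price)=15, MAX(stock)=49, SUM(stock)=182
  Grocery: ids {3, 7, 9, 11, 12} → MIN(price)=26, MAX(stock)=47, SUM(stock)=140
  Sports: ids {1} → MIN(price)=61, MAX(stock)=10, SUM(stock)=10

Electronics | 15 | 49 | 182 ; Grocery | 26 | 47 | 140 ; Sports | 61 | 10 | 10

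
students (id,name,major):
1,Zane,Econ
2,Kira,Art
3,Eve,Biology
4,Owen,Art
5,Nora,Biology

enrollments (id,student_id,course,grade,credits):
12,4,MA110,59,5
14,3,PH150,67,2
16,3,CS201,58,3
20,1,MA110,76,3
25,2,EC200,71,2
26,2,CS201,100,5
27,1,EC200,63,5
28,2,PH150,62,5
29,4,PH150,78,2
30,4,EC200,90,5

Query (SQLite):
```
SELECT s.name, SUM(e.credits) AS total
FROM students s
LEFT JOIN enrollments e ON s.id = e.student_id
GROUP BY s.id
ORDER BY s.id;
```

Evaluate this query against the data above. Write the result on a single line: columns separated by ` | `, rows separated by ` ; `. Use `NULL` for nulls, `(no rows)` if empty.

Zane | 8 ; Kira | 12 ; Eve | 5 ; Owen | 12 ; Nora | NULL

LEFT JOIN keeps every students row; unmatched ones get NULL for enrollments columns.
Group by students.id and compute SUM(e.credits). SUM over an all-NULL group is NULL.
  1: ids {20, 27} → SUM(e.credits)=8
  2: ids {25, 26, 28} → SUM(e.credits)=12
  3: ids {14, 16} → SUM(e.credits)=5
  4: ids {12, 29, 30} → SUM(e.credits)=12
  5: ids {—} → SUM(e.credits)=NULL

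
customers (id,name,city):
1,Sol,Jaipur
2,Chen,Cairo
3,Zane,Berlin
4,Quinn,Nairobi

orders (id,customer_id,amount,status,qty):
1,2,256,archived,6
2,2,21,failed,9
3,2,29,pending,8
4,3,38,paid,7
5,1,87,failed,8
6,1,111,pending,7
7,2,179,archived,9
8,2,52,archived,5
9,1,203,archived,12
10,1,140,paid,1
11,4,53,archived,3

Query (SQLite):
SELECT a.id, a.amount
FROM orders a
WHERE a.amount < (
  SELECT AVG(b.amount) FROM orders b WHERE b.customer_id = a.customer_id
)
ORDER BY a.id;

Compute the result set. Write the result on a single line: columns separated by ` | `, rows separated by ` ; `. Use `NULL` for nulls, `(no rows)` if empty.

2 | 21 ; 3 | 29 ; 5 | 87 ; 6 | 111 ; 8 | 52

For each orders row a, compute AVG(amount) over rows sharing a.customer_id.
Keep row a if a.amount < that per-group AVG.
  customer_id=1: AVG(amount) = 135.25
  customer_id=2: AVG(amount) = 107.4
  customer_id=3: AVG(amount) = 38.0
  customer_id=4: AVG(amount) = 53.0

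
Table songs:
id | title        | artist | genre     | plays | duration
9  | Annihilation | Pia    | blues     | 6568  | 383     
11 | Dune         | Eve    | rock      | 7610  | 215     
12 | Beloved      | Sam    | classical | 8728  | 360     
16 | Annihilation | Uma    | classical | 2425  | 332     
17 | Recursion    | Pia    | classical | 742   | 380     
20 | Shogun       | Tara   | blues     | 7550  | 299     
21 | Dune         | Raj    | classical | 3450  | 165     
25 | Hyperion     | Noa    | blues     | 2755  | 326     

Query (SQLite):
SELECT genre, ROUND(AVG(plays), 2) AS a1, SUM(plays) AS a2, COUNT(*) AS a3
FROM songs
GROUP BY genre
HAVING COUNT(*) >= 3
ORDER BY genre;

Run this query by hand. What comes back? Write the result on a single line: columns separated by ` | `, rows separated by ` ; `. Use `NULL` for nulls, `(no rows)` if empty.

blues | 5624.33 | 16873 | 3 ; classical | 3836.25 | 15345 | 4

Group songs by genre.
Per group compute: ROUND(AVG(plays), 2), SUM(plays), COUNT(*).
HAVING: drop groups with fewer than 3 rows.
  blues: ids {9, 20, 25} → ROUND(AVG(plays), 2)=5624.33, SUM(plays)=16873, COUNT(*)=3
  classical: ids {12, 16, 17, 21} → ROUND(AVG(plays), 2)=3836.25, SUM(plays)=15345, COUNT(*)=4
  rock: ids {11} → ROUND(AVG(plays), 2)=7610, SUM(plays)=7610, COUNT(*)=1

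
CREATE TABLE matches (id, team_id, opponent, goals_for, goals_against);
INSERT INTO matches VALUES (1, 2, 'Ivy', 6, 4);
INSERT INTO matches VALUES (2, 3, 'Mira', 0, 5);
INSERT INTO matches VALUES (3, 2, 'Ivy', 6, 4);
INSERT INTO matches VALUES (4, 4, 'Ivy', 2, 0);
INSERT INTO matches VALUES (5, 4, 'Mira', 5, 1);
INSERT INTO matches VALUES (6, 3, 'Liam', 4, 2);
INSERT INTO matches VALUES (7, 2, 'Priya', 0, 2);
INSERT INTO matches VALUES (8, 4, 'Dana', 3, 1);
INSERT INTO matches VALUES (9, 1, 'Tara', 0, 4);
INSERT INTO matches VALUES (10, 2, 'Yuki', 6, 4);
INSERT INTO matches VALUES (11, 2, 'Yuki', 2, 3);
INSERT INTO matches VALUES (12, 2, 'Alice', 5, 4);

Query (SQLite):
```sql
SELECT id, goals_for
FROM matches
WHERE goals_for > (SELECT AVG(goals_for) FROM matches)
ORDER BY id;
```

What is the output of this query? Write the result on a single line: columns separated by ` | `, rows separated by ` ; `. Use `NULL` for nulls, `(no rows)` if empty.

1 | 6 ; 3 | 6 ; 5 | 5 ; 6 | 4 ; 10 | 6 ; 12 | 5

Scalar subquery: AVG(goals_for) over all matches rows = 3.25.
Keep rows where goals_for > that value.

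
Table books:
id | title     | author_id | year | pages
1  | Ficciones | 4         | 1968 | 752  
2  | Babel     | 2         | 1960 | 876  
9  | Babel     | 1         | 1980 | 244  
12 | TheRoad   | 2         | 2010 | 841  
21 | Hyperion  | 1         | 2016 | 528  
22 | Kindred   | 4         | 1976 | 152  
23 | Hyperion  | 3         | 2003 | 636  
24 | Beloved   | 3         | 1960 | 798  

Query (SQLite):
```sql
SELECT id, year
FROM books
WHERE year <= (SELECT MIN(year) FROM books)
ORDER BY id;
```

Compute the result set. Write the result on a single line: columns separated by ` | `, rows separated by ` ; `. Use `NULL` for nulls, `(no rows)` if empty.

2 | 1960 ; 24 | 1960

Scalar subquery: MIN(year) over all books rows = 1960.
Keep rows where year <= that value.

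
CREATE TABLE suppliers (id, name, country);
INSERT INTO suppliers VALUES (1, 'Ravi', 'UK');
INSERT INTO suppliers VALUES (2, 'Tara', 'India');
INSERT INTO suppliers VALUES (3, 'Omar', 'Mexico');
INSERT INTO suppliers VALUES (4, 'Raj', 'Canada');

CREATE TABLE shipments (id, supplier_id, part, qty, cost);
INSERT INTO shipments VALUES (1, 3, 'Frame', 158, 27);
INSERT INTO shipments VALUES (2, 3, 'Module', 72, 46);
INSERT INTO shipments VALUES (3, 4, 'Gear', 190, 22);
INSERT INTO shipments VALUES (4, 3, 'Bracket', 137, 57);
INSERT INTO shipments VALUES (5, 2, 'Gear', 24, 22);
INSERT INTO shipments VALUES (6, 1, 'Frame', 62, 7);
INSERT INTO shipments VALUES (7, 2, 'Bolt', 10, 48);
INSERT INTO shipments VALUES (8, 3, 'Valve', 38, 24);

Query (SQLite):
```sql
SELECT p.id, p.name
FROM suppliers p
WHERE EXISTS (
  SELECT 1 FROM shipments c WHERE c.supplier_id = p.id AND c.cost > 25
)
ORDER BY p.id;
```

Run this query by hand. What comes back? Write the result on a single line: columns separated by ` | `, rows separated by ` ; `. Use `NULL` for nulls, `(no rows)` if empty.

2 | Tara ; 3 | Omar

For each suppliers row, check whether any shipments with matching supplier_id has cost > 25.
Keep rows where that is true.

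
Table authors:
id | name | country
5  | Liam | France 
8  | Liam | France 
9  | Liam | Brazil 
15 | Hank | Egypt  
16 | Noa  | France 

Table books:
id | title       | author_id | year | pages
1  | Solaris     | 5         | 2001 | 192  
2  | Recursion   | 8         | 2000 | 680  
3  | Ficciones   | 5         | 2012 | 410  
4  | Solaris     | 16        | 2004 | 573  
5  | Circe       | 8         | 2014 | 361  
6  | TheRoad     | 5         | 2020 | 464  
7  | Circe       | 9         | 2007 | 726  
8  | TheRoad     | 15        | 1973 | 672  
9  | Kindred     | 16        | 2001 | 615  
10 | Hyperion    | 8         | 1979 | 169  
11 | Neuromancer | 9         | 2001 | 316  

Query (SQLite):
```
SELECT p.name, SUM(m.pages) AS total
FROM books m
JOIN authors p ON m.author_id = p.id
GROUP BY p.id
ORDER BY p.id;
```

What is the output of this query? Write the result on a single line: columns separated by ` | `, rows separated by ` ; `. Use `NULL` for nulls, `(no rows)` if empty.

Liam | 1066 ; Liam | 1210 ; Liam | 1042 ; Hank | 672 ; Noa | 1188

Join each books row to its authors via author_id.
Group joined rows by authors.id; compute SUM(m.pages) per group.
  5: ids {1, 3, 6} → SUM(m.pages)=1066
  8: ids {2, 5, 10} → SUM(m.pages)=1210
  9: ids {7, 11} → SUM(m.pages)=1042
  15: ids {8} → SUM(m.pages)=672
  16: ids {4, 9} → SUM(m.pages)=1188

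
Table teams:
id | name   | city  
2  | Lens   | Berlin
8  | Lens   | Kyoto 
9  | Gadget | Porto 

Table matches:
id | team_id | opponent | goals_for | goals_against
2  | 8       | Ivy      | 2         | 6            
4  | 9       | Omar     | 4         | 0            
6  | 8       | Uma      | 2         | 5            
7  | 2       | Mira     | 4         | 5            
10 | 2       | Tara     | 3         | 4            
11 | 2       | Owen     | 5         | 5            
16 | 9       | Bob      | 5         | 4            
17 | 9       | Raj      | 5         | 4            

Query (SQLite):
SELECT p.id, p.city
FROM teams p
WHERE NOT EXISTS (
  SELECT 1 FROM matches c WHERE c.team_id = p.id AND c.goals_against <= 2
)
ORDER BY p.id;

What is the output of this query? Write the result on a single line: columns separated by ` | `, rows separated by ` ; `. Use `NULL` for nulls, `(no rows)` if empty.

For each teams row, check whether any matches with matching team_id has goals_against <= 2.
Keep rows where that is false.

2 | Berlin ; 8 | Kyoto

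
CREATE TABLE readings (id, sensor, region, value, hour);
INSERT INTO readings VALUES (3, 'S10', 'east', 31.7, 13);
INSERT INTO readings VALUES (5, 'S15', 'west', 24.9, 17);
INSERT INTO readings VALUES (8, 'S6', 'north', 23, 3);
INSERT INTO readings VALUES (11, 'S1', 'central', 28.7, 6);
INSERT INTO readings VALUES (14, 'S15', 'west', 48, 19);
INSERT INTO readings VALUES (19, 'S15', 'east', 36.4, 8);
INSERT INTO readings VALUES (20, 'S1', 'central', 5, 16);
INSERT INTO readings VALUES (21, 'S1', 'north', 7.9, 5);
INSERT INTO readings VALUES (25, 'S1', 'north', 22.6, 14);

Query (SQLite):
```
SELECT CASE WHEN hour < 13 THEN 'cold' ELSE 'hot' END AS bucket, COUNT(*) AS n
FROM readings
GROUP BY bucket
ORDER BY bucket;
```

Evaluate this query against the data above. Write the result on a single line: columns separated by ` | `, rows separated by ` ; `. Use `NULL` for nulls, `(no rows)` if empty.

Bucket rows by hour < 13 → 'cold' else 'hot'; count each bucket.

cold | 4 ; hot | 5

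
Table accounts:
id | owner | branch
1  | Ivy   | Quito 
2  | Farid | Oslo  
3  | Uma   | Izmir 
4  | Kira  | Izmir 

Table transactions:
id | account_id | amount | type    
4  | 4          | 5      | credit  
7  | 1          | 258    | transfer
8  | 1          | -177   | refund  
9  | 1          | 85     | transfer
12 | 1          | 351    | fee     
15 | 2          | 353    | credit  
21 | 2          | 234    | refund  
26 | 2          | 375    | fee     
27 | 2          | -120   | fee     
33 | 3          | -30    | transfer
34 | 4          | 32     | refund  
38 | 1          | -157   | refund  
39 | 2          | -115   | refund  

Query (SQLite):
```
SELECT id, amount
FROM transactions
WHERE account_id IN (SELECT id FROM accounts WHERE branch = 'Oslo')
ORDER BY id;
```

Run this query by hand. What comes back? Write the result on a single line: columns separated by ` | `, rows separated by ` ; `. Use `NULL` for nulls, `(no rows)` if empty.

15 | 353 ; 21 | 234 ; 26 | 375 ; 27 | -120 ; 39 | -115

Inner query: accounts.id where branch = 'Oslo'.
Outer: keep transactions rows whose account_id is in that set.
Inner query → {2}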